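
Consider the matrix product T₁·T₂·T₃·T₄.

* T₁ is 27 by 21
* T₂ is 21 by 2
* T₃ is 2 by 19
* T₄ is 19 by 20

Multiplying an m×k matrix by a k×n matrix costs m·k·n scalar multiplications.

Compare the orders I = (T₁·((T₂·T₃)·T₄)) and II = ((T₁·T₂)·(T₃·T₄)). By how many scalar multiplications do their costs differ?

Order I = (T₁·((T₂·T₃)·T₄)): (T₂·T₃): 21×2 by 2×19 → 21×19, cost 21·2·19 = 798; ((T₂·T₃)·T₄): 21×19 by 19×20 → 21×20, cost 21·19·20 = 7980; cumulative 8778; (T₁·((T₂·T₃)·T₄)): 27×21 by 21×20 → 27×20, cost 27·21·20 = 11340; cumulative 20118. Total 20118.
Order II = ((T₁·T₂)·(T₃·T₄)): (T₁·T₂): 27×21 by 21×2 → 27×2, cost 27·21·2 = 1134; (T₃·T₄): 2×19 by 19×20 → 2×20, cost 2·19·20 = 760; ((T₁·T₂)·(T₃·T₄)): 27×2 by 2×20 → 27×20, cost 27·2·20 = 1080; cumulative 2974. Total 2974.
Difference: |20118 − 2974| = 17144.

17144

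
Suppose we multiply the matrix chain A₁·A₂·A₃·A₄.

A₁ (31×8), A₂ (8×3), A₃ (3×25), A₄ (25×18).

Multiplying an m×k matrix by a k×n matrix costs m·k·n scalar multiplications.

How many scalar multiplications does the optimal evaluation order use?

3768

Adjacent pairs: A₁A₂ = 31·8·3 = 744; A₂A₃ = 8·3·25 = 600; A₃A₄ = 3·25·18 = 1350.
Length 3: A₁..A₃: k=1: 0+600+31·8·25=6800; k=2: 744+0+31·3·25=3069 → min 3069 | A₂..A₄: k=2: 0+1350+8·3·18=1782; k=3: 600+0+8·25·18=4200 → min 1782.
Length 4: A₁..A₄: k=1: 0+1782+31·8·18=6246; k=2: 744+1350+31·3·18=3768; k=3: 3069+0+31·25·18=17019 → min 3768.
Optimal order: ((A₁·A₂)·(A₃·A₄)) with cost 3768.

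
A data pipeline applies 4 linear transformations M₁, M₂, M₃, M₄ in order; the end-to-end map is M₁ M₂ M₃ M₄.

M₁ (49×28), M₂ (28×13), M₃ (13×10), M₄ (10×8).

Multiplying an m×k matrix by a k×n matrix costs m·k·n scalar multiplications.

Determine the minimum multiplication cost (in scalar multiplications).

14928

Adjacent pairs: M₁M₂ = 49·28·13 = 17836; M₂M₃ = 28·13·10 = 3640; M₃M₄ = 13·10·8 = 1040.
Length 3: M₁..M₃: k=1: 0+3640+49·28·10=17360; k=2: 17836+0+49·13·10=24206 → min 17360 | M₂..M₄: k=2: 0+1040+28·13·8=3952; k=3: 3640+0+28·10·8=5880 → min 3952.
Length 4: M₁..M₄: k=1: 0+3952+49·28·8=14928; k=2: 17836+1040+49·13·8=23972; k=3: 17360+0+49·10·8=21280 → min 14928.
Optimal order: (M₁ (M₂ (M₃ M₄))) with cost 14928.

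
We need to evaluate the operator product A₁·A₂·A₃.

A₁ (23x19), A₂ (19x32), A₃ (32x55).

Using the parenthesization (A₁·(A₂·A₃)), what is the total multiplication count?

57475

(A₂·A₃): 19×32 by 32×55 → 19×55, cost 19·32·55 = 33440
(A₁·(A₂·A₃)): 23×19 by 19×55 → 23×55, cost 23·19·55 = 24035; cumulative 57475
Total: 57475 scalar multiplications.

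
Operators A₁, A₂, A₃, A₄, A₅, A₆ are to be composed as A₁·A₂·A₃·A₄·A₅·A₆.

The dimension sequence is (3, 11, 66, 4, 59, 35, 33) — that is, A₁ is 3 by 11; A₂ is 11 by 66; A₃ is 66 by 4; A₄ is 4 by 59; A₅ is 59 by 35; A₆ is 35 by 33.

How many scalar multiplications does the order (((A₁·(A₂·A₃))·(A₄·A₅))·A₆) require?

15181

(A₂·A₃): 11×66 by 66×4 → 11×4, cost 11·66·4 = 2904
(A₁·(A₂·A₃)): 3×11 by 11×4 → 3×4, cost 3·11·4 = 132; cumulative 3036
(A₄·A₅): 4×59 by 59×35 → 4×35, cost 4·59·35 = 8260
((A₁·(A₂·A₃))·(A₄·A₅)): 3×4 by 4×35 → 3×35, cost 3·4·35 = 420; cumulative 11716
(((A₁·(A₂·A₃))·(A₄·A₅))·A₆): 3×35 by 35×33 → 3×33, cost 3·35·33 = 3465; cumulative 15181
Total: 15181 scalar multiplications.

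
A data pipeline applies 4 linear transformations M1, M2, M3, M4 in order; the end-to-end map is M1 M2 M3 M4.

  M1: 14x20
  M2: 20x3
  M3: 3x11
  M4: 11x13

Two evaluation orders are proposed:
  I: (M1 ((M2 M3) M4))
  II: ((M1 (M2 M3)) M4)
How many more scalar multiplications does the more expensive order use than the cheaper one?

1418

Order I = (M1 ((M2 M3) M4)): (M2 M3): 20×3 by 3×11 → 20×11, cost 20·3·11 = 660; ((M2 M3) M4): 20×11 by 11×13 → 20×13, cost 20·11·13 = 2860; cumulative 3520; (M1 ((M2 M3) M4)): 14×20 by 20×13 → 14×13, cost 14·20·13 = 3640; cumulative 7160. Total 7160.
Order II = ((M1 (M2 M3)) M4): (M2 M3): 20×3 by 3×11 → 20×11, cost 20·3·11 = 660; (M1 (M2 M3)): 14×20 by 20×11 → 14×11, cost 14·20·11 = 3080; cumulative 3740; ((M1 (M2 M3)) M4): 14×11 by 11×13 → 14×13, cost 14·11·13 = 2002; cumulative 5742. Total 5742.
Difference: |7160 − 5742| = 1418.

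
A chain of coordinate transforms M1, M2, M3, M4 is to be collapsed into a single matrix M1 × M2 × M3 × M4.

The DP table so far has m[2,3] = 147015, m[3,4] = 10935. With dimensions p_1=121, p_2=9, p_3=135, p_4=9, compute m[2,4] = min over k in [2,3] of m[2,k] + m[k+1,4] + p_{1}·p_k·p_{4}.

m[2,4] = min over k∈[2,3] of m[2,k]+m[k+1,4]+p_{1}·p_k·p_{4}.
k=2: 0 + 10935 + 121·9·9 = 20736; k=3: 147015 + 0 + 121·135·9 = 294030.
Minimum: 20736 at k=2.

20736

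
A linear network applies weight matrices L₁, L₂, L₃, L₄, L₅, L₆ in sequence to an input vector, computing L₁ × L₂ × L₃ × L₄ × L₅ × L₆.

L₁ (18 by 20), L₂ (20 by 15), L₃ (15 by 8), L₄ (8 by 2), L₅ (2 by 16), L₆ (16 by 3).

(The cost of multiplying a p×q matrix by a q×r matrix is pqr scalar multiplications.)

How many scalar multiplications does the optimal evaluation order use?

Adjacent pairs: L₁L₂ = 18·20·15 = 5400; L₂L₃ = 20·15·8 = 2400; L₃L₄ = 15·8·2 = 240; L₄L₅ = 8·2·16 = 256; L₅L₆ = 2·16·3 = 96.
Length 3: L₁..L₃: k=1: 0+2400+18·20·8=5280; k=2: 5400+0+18·15·8=7560 → min 5280 | L₂..L₄: k=2: 0+240+20·15·2=840; k=3: 2400+0+20·8·2=2720 → min 840 | L₃..L₅: k=3: 0+256+15·8·16=2176; k=4: 240+0+15·2·16=720 → min 720 | L₄..L₆: k=4: 0+96+8·2·3=144; k=5: 256+0+8·16·3=640 → min 144.
Length 4: L₁..L₄: k=1: 0+840+18·20·2=1560; k=2: 5400+240+18·15·2=6180; k=3: 5280+0+18·8·2=5568 → min 1560 | L₂..L₅: k=2: 0+720+20·15·16=5520; k=3: 2400+256+20·8·16=5216; k=4: 840+0+20·2·16=1480 → min 1480 | L₃..L₆: k=3: 0+144+15·8·3=504; k=4: 240+96+15·2·3=426; k=5: 720+0+15·16·3=1440 → min 426.
Length 5: L₁..L₅: k=1: 0+1480+18·20·16=7240; k=2: 5400+720+18·15·16=10440; k=3: 5280+256+18·8·16=7840; k=4: 1560+0+18·2·16=2136 → min 2136 | L₂..L₆: k=2: 0+426+20·15·3=1326; k=3: 2400+144+20·8·3=3024; k=4: 840+96+20·2·3=1056; k=5: 1480+0+20·16·3=2440 → min 1056.
Length 6: L₁..L₆: k=1: 0+1056+18·20·3=2136; k=2: 5400+426+18·15·3=6636; k=3: 5280+144+18·8·3=5856; k=4: 1560+96+18·2·3=1764; k=5: 2136+0+18·16·3=3000 → min 1764.
Optimal order: ((L₁ × (L₂ × (L₃ × L₄))) × (L₅ × L₆)) with cost 1764.

1764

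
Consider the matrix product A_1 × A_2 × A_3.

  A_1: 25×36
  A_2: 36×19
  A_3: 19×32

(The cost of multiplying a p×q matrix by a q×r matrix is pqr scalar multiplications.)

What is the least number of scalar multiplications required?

32300

Order (A_1 × (A_2 × A_3)): (A_2 × A_3): 36×19 by 19×32 → 36×32, cost 36·19·32 = 21888; (A_1 × (A_2 × A_3)): 25×36 by 36×32 → 25×32, cost 25·36·32 = 28800; cumulative 50688. Total 50688.
Order ((A_1 × A_2) × A_3): (A_1 × A_2): 25×36 by 36×19 → 25×19, cost 25·36·19 = 17100; ((A_1 × A_2) × A_3): 25×19 by 19×32 → 25×32, cost 25·19·32 = 15200; cumulative 32300. Total 32300.
Minimum: 32300.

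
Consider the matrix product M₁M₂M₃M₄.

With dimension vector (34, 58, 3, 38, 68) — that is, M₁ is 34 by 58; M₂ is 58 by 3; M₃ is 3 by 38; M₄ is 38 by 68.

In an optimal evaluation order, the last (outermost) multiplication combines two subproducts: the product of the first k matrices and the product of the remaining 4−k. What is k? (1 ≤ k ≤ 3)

Adjacent pairs: M₁M₂ = 34·58·3 = 5916; M₂M₃ = 58·3·38 = 6612; M₃M₄ = 3·38·68 = 7752.
Length 3: M₁..M₃: k=1: 0+6612+34·58·38=81548; k=2: 5916+0+34·3·38=9792 → min 9792 | M₂..M₄: k=2: 0+7752+58·3·68=19584; k=3: 6612+0+58·38·68=156484 → min 19584.
Top-level splits: k=1: (M₁..M₁)·(M₂..M₄) → 0+19584+34·58·68 = 153680; k=2: (M₁..M₂)·(M₃..M₄) → 5916+7752+34·3·68 = 20604; k=3: (M₁..M₃)·(M₄..M₄) → 9792+0+34·38·68 = 97648.
Best split is after M₂, i.e. k = 2.

2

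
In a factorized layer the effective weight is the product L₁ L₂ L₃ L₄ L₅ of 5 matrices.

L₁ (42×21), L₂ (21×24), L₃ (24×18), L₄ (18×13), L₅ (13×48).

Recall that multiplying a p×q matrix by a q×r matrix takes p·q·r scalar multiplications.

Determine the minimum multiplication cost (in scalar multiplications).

49842

Adjacent pairs: L₁L₂ = 42·21·24 = 21168; L₂L₃ = 21·24·18 = 9072; L₃L₄ = 24·18·13 = 5616; L₄L₅ = 18·13·48 = 11232.
Length 3: L₁..L₃: k=1: 0+9072+42·21·18=24948; k=2: 21168+0+42·24·18=39312 → min 24948 | L₂..L₄: k=2: 0+5616+21·24·13=12168; k=3: 9072+0+21·18·13=13986 → min 12168 | L₃..L₅: k=3: 0+11232+24·18·48=31968; k=4: 5616+0+24·13·48=20592 → min 20592.
Length 4: L₁..L₄: k=1: 0+12168+42·21·13=23634; k=2: 21168+5616+42·24·13=39888; k=3: 24948+0+42·18·13=34776 → min 23634 | L₂..L₅: k=2: 0+20592+21·24·48=44784; k=3: 9072+11232+21·18·48=38448; k=4: 12168+0+21·13·48=25272 → min 25272.
Length 5: L₁..L₅: k=1: 0+25272+42·21·48=67608; k=2: 21168+20592+42·24·48=90144; k=3: 24948+11232+42·18·48=72468; k=4: 23634+0+42·13·48=49842 → min 49842.
Optimal order: ((L₁ (L₂ (L₃ L₄))) L₅) with cost 49842.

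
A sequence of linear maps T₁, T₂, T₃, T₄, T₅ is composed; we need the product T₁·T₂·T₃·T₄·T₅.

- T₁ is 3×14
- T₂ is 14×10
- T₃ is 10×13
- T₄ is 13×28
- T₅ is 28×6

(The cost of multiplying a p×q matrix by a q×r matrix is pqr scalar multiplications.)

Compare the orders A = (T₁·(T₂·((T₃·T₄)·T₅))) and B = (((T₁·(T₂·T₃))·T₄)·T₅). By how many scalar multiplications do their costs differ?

2450

Order A = (T₁·(T₂·((T₃·T₄)·T₅))): (T₃·T₄): 10×13 by 13×28 → 10×28, cost 10·13·28 = 3640; ((T₃·T₄)·T₅): 10×28 by 28×6 → 10×6, cost 10·28·6 = 1680; cumulative 5320; (T₂·((T₃·T₄)·T₅)): 14×10 by 10×6 → 14×6, cost 14·10·6 = 840; cumulative 6160; (T₁·(T₂·((T₃·T₄)·T₅))): 3×14 by 14×6 → 3×6, cost 3·14·6 = 252; cumulative 6412. Total 6412.
Order B = (((T₁·(T₂·T₃))·T₄)·T₅): (T₂·T₃): 14×10 by 10×13 → 14×13, cost 14·10·13 = 1820; (T₁·(T₂·T₃)): 3×14 by 14×13 → 3×13, cost 3·14·13 = 546; cumulative 2366; ((T₁·(T₂·T₃))·T₄): 3×13 by 13×28 → 3×28, cost 3·13·28 = 1092; cumulative 3458; (((T₁·(T₂·T₃))·T₄)·T₅): 3×28 by 28×6 → 3×6, cost 3·28·6 = 504; cumulative 3962. Total 3962.
Difference: |6412 − 3962| = 2450.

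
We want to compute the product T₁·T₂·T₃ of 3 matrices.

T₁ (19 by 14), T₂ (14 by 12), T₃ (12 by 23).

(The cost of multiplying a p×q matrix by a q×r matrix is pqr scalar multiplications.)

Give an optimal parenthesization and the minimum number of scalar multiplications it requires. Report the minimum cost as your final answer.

(T₁·(T₂·T₃)): cost 9982.
((T₁·T₂)·T₃): cost 8436.
Optimal: ((T₁·T₂)·T₃) with cost 8436.

8436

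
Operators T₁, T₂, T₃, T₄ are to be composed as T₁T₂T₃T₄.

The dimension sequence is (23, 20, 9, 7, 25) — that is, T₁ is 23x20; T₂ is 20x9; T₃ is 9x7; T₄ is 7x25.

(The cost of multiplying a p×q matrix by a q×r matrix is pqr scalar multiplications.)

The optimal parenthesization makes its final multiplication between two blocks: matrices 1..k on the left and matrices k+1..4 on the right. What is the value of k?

Adjacent pairs: T₁T₂ = 23·20·9 = 4140; T₂T₃ = 20·9·7 = 1260; T₃T₄ = 9·7·25 = 1575.
Length 3: T₁..T₃: k=1: 0+1260+23·20·7=4480; k=2: 4140+0+23·9·7=5589 → min 4480 | T₂..T₄: k=2: 0+1575+20·9·25=6075; k=3: 1260+0+20·7·25=4760 → min 4760.
Top-level splits: k=1: (T₁..T₁)·(T₂..T₄) → 0+4760+23·20·25 = 16260; k=2: (T₁..T₂)·(T₃..T₄) → 4140+1575+23·9·25 = 10890; k=3: (T₁..T₃)·(T₄..T₄) → 4480+0+23·7·25 = 8505.
Best split is after T₃, i.e. k = 3.

3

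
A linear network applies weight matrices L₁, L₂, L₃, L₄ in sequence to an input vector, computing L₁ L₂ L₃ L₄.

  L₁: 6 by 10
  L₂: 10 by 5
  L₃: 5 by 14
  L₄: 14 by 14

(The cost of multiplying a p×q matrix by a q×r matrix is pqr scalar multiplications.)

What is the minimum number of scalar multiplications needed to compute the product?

Adjacent pairs: L₁L₂ = 6·10·5 = 300; L₂L₃ = 10·5·14 = 700; L₃L₄ = 5·14·14 = 980.
Length 3: L₁..L₃: k=1: 0+700+6·10·14=1540; k=2: 300+0+6·5·14=720 → min 720 | L₂..L₄: k=2: 0+980+10·5·14=1680; k=3: 700+0+10·14·14=2660 → min 1680.
Length 4: L₁..L₄: k=1: 0+1680+6·10·14=2520; k=2: 300+980+6·5·14=1700; k=3: 720+0+6·14·14=1896 → min 1700.
Optimal order: ((L₁ L₂) (L₃ L₄)) with cost 1700.

1700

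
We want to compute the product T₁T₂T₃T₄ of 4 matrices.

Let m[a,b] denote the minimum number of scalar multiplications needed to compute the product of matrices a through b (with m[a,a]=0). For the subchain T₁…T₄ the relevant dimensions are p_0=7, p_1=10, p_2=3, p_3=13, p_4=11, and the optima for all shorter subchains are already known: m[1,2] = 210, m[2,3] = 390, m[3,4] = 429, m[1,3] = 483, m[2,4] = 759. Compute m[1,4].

m[1,4] = min over k∈[1,3] of m[1,k]+m[k+1,4]+p_{0}·p_k·p_{4}.
k=1: 0 + 759 + 7·10·11 = 1529; k=2: 210 + 429 + 7·3·11 = 870; k=3: 483 + 0 + 7·13·11 = 1484.
Minimum: 870 at k=2.

870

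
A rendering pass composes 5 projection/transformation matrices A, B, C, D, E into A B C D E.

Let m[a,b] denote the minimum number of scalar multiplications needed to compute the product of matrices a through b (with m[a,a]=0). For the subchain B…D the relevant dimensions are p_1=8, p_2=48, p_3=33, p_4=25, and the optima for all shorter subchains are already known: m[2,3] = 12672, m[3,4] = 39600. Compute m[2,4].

19272

m[2,4] = min over k∈[2,3] of m[2,k]+m[k+1,4]+p_{1}·p_k·p_{4}.
k=2: 0 + 39600 + 8·48·25 = 49200; k=3: 12672 + 0 + 8·33·25 = 19272.
Minimum: 19272 at k=3.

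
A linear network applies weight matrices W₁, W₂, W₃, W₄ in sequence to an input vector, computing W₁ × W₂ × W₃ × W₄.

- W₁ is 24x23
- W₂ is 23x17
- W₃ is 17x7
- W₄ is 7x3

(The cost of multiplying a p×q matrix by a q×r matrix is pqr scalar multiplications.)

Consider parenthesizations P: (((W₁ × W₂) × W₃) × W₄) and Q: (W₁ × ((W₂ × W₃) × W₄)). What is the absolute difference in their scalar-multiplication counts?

Order P = (((W₁ × W₂) × W₃) × W₄): (W₁ × W₂): 24×23 by 23×17 → 24×17, cost 24·23·17 = 9384; ((W₁ × W₂) × W₃): 24×17 by 17×7 → 24×7, cost 24·17·7 = 2856; cumulative 12240; (((W₁ × W₂) × W₃) × W₄): 24×7 by 7×3 → 24×3, cost 24·7·3 = 504; cumulative 12744. Total 12744.
Order Q = (W₁ × ((W₂ × W₃) × W₄)): (W₂ × W₃): 23×17 by 17×7 → 23×7, cost 23·17·7 = 2737; ((W₂ × W₃) × W₄): 23×7 by 7×3 → 23×3, cost 23·7·3 = 483; cumulative 3220; (W₁ × ((W₂ × W₃) × W₄)): 24×23 by 23×3 → 24×3, cost 24·23·3 = 1656; cumulative 4876. Total 4876.
Difference: |12744 − 4876| = 7868.

7868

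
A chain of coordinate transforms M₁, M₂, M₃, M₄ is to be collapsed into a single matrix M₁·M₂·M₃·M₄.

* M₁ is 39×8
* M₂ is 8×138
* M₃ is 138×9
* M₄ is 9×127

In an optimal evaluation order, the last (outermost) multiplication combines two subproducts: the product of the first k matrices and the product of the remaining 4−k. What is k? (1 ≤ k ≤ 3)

3

Adjacent pairs: M₁M₂ = 39·8·138 = 43056; M₂M₃ = 8·138·9 = 9936; M₃M₄ = 138·9·127 = 157734.
Length 3: M₁..M₃: k=1: 0+9936+39·8·9=12744; k=2: 43056+0+39·138·9=91494 → min 12744 | M₂..M₄: k=2: 0+157734+8·138·127=297942; k=3: 9936+0+8·9·127=19080 → min 19080.
Top-level splits: k=1: (M₁..M₁)·(M₂..M₄) → 0+19080+39·8·127 = 58704; k=2: (M₁..M₂)·(M₃..M₄) → 43056+157734+39·138·127 = 884304; k=3: (M₁..M₃)·(M₄..M₄) → 12744+0+39·9·127 = 57321.
Best split is after M₃, i.e. k = 3.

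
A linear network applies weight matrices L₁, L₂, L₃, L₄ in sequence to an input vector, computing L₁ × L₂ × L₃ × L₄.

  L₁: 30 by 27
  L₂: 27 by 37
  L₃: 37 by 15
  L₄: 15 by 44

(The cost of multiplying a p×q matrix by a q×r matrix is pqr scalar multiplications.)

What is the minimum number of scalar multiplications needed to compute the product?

46935

Adjacent pairs: L₁L₂ = 30·27·37 = 29970; L₂L₃ = 27·37·15 = 14985; L₃L₄ = 37·15·44 = 24420.
Length 3: L₁..L₃: k=1: 0+14985+30·27·15=27135; k=2: 29970+0+30·37·15=46620 → min 27135 | L₂..L₄: k=2: 0+24420+27·37·44=68376; k=3: 14985+0+27·15·44=32805 → min 32805.
Length 4: L₁..L₄: k=1: 0+32805+30·27·44=68445; k=2: 29970+24420+30·37·44=103230; k=3: 27135+0+30·15·44=46935 → min 46935.
Optimal order: ((L₁ × (L₂ × L₃)) × L₄) with cost 46935.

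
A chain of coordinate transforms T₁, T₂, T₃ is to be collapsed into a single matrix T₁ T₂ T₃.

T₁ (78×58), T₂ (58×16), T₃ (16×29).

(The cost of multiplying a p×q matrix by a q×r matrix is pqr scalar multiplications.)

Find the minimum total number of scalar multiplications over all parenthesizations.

108576

Order (T₁ (T₂ T₃)): (T₂ T₃): 58×16 by 16×29 → 58×29, cost 58·16·29 = 26912; (T₁ (T₂ T₃)): 78×58 by 58×29 → 78×29, cost 78·58·29 = 131196; cumulative 158108. Total 158108.
Order ((T₁ T₂) T₃): (T₁ T₂): 78×58 by 58×16 → 78×16, cost 78·58·16 = 72384; ((T₁ T₂) T₃): 78×16 by 16×29 → 78×29, cost 78·16·29 = 36192; cumulative 108576. Total 108576.
Minimum: 108576.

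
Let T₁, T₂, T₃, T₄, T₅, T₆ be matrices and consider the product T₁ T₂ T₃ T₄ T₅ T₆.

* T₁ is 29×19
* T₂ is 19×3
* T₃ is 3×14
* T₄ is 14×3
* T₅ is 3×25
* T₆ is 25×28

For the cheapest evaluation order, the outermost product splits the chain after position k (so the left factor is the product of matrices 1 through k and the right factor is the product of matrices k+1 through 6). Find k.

Adjacent pairs: T₁T₂ = 29·19·3 = 1653; T₂T₃ = 19·3·14 = 798; T₃T₄ = 3·14·3 = 126; T₄T₅ = 14·3·25 = 1050; T₅T₆ = 3·25·28 = 2100.
Length 3: T₁..T₃: k=1: 0+798+29·19·14=8512; k=2: 1653+0+29·3·14=2871 → min 2871 | T₂..T₄: k=2: 0+126+19·3·3=297; k=3: 798+0+19·14·3=1596 → min 297 | T₃..T₅: k=3: 0+1050+3·14·25=2100; k=4: 126+0+3·3·25=351 → min 351 | T₄..T₆: k=4: 0+2100+14·3·28=3276; k=5: 1050+0+14·25·28=10850 → min 3276.
Length 4: T₁..T₄: k=1: 0+297+29·19·3=1950; k=2: 1653+126+29·3·3=2040; k=3: 2871+0+29·14·3=4089 → min 1950 | T₂..T₅: k=2: 0+351+19·3·25=1776; k=3: 798+1050+19·14·25=8498; k=4: 297+0+19·3·25=1722 → min 1722 | T₃..T₆: k=3: 0+3276+3·14·28=4452; k=4: 126+2100+3·3·28=2478; k=5: 351+0+3·25·28=2451 → min 2451.
Length 5: T₁..T₅: k=1: 0+1722+29·19·25=15497; k=2: 1653+351+29·3·25=4179; k=3: 2871+1050+29·14·25=14071; k=4: 1950+0+29·3·25=4125 → min 4125 | T₂..T₆: k=2: 0+2451+19·3·28=4047; k=3: 798+3276+19·14·28=11522; k=4: 297+2100+19·3·28=3993; k=5: 1722+0+19·25·28=15022 → min 3993.
Top-level splits: k=1: (T₁..T₁)·(T₂..T₆) → 0+3993+29·19·28 = 19421; k=2: (T₁..T₂)·(T₃..T₆) → 1653+2451+29·3·28 = 6540; k=3: (T₁..T₃)·(T₄..T₆) → 2871+3276+29·14·28 = 17515; k=4: (T₁..T₄)·(T₅..T₆) → 1950+2100+29·3·28 = 6486; k=5: (T₁..T₅)·(T₆..T₆) → 4125+0+29·25·28 = 24425.
Best split is after T₄, i.e. k = 4.

4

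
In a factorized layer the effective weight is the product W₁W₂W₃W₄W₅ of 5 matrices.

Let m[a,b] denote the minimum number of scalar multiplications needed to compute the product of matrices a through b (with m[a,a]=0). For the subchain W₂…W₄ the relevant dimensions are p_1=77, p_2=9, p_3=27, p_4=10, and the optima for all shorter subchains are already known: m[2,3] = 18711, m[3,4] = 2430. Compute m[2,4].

m[2,4] = min over k∈[2,3] of m[2,k]+m[k+1,4]+p_{1}·p_k·p_{4}.
k=2: 0 + 2430 + 77·9·10 = 9360; k=3: 18711 + 0 + 77·27·10 = 39501.
Minimum: 9360 at k=2.

9360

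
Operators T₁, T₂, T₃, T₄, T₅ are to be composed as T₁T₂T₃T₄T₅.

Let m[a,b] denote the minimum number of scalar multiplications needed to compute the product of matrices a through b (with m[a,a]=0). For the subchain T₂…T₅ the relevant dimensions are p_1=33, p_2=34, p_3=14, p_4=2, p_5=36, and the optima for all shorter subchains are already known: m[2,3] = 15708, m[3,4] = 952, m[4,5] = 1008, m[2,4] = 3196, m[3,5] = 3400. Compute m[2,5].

5572

m[2,5] = min over k∈[2,4] of m[2,k]+m[k+1,5]+p_{1}·p_k·p_{5}.
k=2: 0 + 3400 + 33·34·36 = 43792; k=3: 15708 + 1008 + 33·14·36 = 33348; k=4: 3196 + 0 + 33·2·36 = 5572.
Minimum: 5572 at k=4.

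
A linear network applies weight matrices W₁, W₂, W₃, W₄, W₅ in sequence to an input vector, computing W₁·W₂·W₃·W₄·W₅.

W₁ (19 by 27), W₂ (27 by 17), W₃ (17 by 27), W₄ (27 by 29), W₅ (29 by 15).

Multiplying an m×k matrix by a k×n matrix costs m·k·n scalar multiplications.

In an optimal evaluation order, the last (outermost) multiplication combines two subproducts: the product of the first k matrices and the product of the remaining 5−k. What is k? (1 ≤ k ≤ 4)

2

Adjacent pairs: W₁W₂ = 19·27·17 = 8721; W₂W₃ = 27·17·27 = 12393; W₃W₄ = 17·27·29 = 13311; W₄W₅ = 27·29·15 = 11745.
Length 3: W₁..W₃: k=1: 0+12393+19·27·27=26244; k=2: 8721+0+19·17·27=17442 → min 17442 | W₂..W₄: k=2: 0+13311+27·17·29=26622; k=3: 12393+0+27·27·29=33534 → min 26622 | W₃..W₅: k=3: 0+11745+17·27·15=18630; k=4: 13311+0+17·29·15=20706 → min 18630.
Length 4: W₁..W₄: k=1: 0+26622+19·27·29=41499; k=2: 8721+13311+19·17·29=31399; k=3: 17442+0+19·27·29=32319 → min 31399 | W₂..W₅: k=2: 0+18630+27·17·15=25515; k=3: 12393+11745+27·27·15=35073; k=4: 26622+0+27·29·15=38367 → min 25515.
Top-level splits: k=1: (W₁..W₁)·(W₂..W₅) → 0+25515+19·27·15 = 33210; k=2: (W₁..W₂)·(W₃..W₅) → 8721+18630+19·17·15 = 32196; k=3: (W₁..W₃)·(W₄..W₅) → 17442+11745+19·27·15 = 36882; k=4: (W₁..W₄)·(W₅..W₅) → 31399+0+19·29·15 = 39664.
Best split is after W₂, i.e. k = 2.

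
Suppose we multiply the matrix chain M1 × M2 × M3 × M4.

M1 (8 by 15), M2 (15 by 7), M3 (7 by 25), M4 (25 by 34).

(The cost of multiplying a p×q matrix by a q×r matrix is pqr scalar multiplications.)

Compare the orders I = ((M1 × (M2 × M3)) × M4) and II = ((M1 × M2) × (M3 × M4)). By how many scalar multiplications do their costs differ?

Order I = ((M1 × (M2 × M3)) × M4): (M2 × M3): 15×7 by 7×25 → 15×25, cost 15·7·25 = 2625; (M1 × (M2 × M3)): 8×15 by 15×25 → 8×25, cost 8·15·25 = 3000; cumulative 5625; ((M1 × (M2 × M3)) × M4): 8×25 by 25×34 → 8×34, cost 8·25·34 = 6800; cumulative 12425. Total 12425.
Order II = ((M1 × M2) × (M3 × M4)): (M1 × M2): 8×15 by 15×7 → 8×7, cost 8·15·7 = 840; (M3 × M4): 7×25 by 25×34 → 7×34, cost 7·25·34 = 5950; ((M1 × M2) × (M3 × M4)): 8×7 by 7×34 → 8×34, cost 8·7·34 = 1904; cumulative 8694. Total 8694.
Difference: |12425 − 8694| = 3731.

3731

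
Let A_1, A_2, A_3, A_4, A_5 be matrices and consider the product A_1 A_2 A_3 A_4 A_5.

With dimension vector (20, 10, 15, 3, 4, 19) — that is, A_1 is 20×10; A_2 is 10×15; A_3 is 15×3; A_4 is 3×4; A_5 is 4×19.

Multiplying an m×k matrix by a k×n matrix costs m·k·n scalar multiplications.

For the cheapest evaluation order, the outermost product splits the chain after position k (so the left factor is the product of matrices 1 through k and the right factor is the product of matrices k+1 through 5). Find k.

Adjacent pairs: A_1A_2 = 20·10·15 = 3000; A_2A_3 = 10·15·3 = 450; A_3A_4 = 15·3·4 = 180; A_4A_5 = 3·4·19 = 228.
Length 3: A_1..A_3: k=1: 0+450+20·10·3=1050; k=2: 3000+0+20·15·3=3900 → min 1050 | A_2..A_4: k=2: 0+180+10·15·4=780; k=3: 450+0+10·3·4=570 → min 570 | A_3..A_5: k=3: 0+228+15·3·19=1083; k=4: 180+0+15·4·19=1320 → min 1083.
Length 4: A_1..A_4: k=1: 0+570+20·10·4=1370; k=2: 3000+180+20·15·4=4380; k=3: 1050+0+20·3·4=1290 → min 1290 | A_2..A_5: k=2: 0+1083+10·15·19=3933; k=3: 450+228+10·3·19=1248; k=4: 570+0+10·4·19=1330 → min 1248.
Top-level splits: k=1: (A_1..A_1)·(A_2..A_5) → 0+1248+20·10·19 = 5048; k=2: (A_1..A_2)·(A_3..A_5) → 3000+1083+20·15·19 = 9783; k=3: (A_1..A_3)·(A_4..A_5) → 1050+228+20·3·19 = 2418; k=4: (A_1..A_4)·(A_5..A_5) → 1290+0+20·4·19 = 2810.
Best split is after A_3, i.e. k = 3.

3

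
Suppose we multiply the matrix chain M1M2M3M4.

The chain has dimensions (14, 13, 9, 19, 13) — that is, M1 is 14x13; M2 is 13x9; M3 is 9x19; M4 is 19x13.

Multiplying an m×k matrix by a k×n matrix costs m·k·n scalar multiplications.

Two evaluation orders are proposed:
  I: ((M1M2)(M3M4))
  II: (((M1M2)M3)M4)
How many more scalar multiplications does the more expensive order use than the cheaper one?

Order I = ((M1M2)(M3M4)): (M1M2): 14×13 by 13×9 → 14×9, cost 14·13·9 = 1638; (M3M4): 9×19 by 19×13 → 9×13, cost 9·19·13 = 2223; ((M1M2)(M3M4)): 14×9 by 9×13 → 14×13, cost 14·9·13 = 1638; cumulative 5499. Total 5499.
Order II = (((M1M2)M3)M4): (M1M2): 14×13 by 13×9 → 14×9, cost 14·13·9 = 1638; ((M1M2)M3): 14×9 by 9×19 → 14×19, cost 14·9·19 = 2394; cumulative 4032; (((M1M2)M3)M4): 14×19 by 19×13 → 14×13, cost 14·19·13 = 3458; cumulative 7490. Total 7490.
Difference: |5499 − 7490| = 1991.

1991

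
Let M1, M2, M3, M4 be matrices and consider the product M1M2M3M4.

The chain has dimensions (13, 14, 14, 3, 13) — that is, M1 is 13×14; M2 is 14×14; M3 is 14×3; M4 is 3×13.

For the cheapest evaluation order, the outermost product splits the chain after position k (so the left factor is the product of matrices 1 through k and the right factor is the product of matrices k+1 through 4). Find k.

3

Adjacent pairs: M1M2 = 13·14·14 = 2548; M2M3 = 14·14·3 = 588; M3M4 = 14·3·13 = 546.
Length 3: M1..M3: k=1: 0+588+13·14·3=1134; k=2: 2548+0+13·14·3=3094 → min 1134 | M2..M4: k=2: 0+546+14·14·13=3094; k=3: 588+0+14·3·13=1134 → min 1134.
Top-level splits: k=1: (M1..M1)·(M2..M4) → 0+1134+13·14·13 = 3500; k=2: (M1..M2)·(M3..M4) → 2548+546+13·14·13 = 5460; k=3: (M1..M3)·(M4..M4) → 1134+0+13·3·13 = 1641.
Best split is after M3, i.e. k = 3.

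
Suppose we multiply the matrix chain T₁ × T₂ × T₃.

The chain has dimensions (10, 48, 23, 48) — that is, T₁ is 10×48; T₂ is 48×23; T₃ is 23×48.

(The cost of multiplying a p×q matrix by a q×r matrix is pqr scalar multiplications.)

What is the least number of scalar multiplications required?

Order (T₁ × (T₂ × T₃)): (T₂ × T₃): 48×23 by 23×48 → 48×48, cost 48·23·48 = 52992; (T₁ × (T₂ × T₃)): 10×48 by 48×48 → 10×48, cost 10·48·48 = 23040; cumulative 76032. Total 76032.
Order ((T₁ × T₂) × T₃): (T₁ × T₂): 10×48 by 48×23 → 10×23, cost 10·48·23 = 11040; ((T₁ × T₂) × T₃): 10×23 by 23×48 → 10×48, cost 10·23·48 = 11040; cumulative 22080. Total 22080.
Minimum: 22080.

22080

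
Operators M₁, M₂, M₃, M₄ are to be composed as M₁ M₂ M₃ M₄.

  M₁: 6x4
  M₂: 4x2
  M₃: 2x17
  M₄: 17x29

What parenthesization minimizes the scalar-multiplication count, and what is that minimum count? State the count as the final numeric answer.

1382

Adjacent pairs: M₁M₂ = 6·4·2 = 48; M₂M₃ = 4·2·17 = 136; M₃M₄ = 2·17·29 = 986.
Length 3: M₁..M₃: k=1: 0+136+6·4·17=544; k=2: 48+0+6·2·17=252 → min 252 | M₂..M₄: k=2: 0+986+4·2·29=1218; k=3: 136+0+4·17·29=2108 → min 1218.
Length 4: M₁..M₄: k=1: 0+1218+6·4·29=1914; k=2: 48+986+6·2·29=1382; k=3: 252+0+6·17·29=3210 → min 1382.
Optimal parenthesization: ((M₁ M₂) (M₃ M₄)) with cost 1382.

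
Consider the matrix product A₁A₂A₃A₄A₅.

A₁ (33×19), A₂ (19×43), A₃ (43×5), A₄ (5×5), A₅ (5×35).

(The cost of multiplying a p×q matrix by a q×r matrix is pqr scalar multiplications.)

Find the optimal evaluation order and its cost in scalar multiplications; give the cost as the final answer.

Adjacent pairs: A₁A₂ = 33·19·43 = 26961; A₂A₃ = 19·43·5 = 4085; A₃A₄ = 43·5·5 = 1075; A₄A₅ = 5·5·35 = 875.
Length 3: A₁..A₃: k=1: 0+4085+33·19·5=7220; k=2: 26961+0+33·43·5=34056 → min 7220 | A₂..A₄: k=2: 0+1075+19·43·5=5160; k=3: 4085+0+19·5·5=4560 → min 4560 | A₃..A₅: k=3: 0+875+43·5·35=8400; k=4: 1075+0+43·5·35=8600 → min 8400.
Length 4: A₁..A₄: k=1: 0+4560+33·19·5=7695; k=2: 26961+1075+33·43·5=35131; k=3: 7220+0+33·5·5=8045 → min 7695 | A₂..A₅: k=2: 0+8400+19·43·35=36995; k=3: 4085+875+19·5·35=8285; k=4: 4560+0+19·5·35=7885 → min 7885.
Length 5: A₁..A₅: k=1: 0+7885+33·19·35=29830; k=2: 26961+8400+33·43·35=85026; k=3: 7220+875+33·5·35=13870; k=4: 7695+0+33·5·35=13470 → min 13470.
Optimal parenthesization: ((A₁((A₂A₃)A₄))A₅) with cost 13470.

13470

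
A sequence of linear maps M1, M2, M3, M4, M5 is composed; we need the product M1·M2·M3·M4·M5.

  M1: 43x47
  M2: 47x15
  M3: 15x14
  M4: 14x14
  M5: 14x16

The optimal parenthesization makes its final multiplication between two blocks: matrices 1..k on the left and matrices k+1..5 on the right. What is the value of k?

Adjacent pairs: M1M2 = 43·47·15 = 30315; M2M3 = 47·15·14 = 9870; M3M4 = 15·14·14 = 2940; M4M5 = 14·14·16 = 3136.
Length 3: M1..M3: k=1: 0+9870+43·47·14=38164; k=2: 30315+0+43·15·14=39345 → min 38164 | M2..M4: k=2: 0+2940+47·15·14=12810; k=3: 9870+0+47·14·14=19082 → min 12810 | M3..M5: k=3: 0+3136+15·14·16=6496; k=4: 2940+0+15·14·16=6300 → min 6300.
Length 4: M1..M4: k=1: 0+12810+43·47·14=41104; k=2: 30315+2940+43·15·14=42285; k=3: 38164+0+43·14·14=46592 → min 41104 | M2..M5: k=2: 0+6300+47·15·16=17580; k=3: 9870+3136+47·14·16=23534; k=4: 12810+0+47·14·16=23338 → min 17580.
Top-level splits: k=1: (M1..M1)·(M2..M5) → 0+17580+43·47·16 = 49916; k=2: (M1..M2)·(M3..M5) → 30315+6300+43·15·16 = 46935; k=3: (M1..M3)·(M4..M5) → 38164+3136+43·14·16 = 50932; k=4: (M1..M4)·(M5..M5) → 41104+0+43·14·16 = 50736.
Best split is after M2, i.e. k = 2.

2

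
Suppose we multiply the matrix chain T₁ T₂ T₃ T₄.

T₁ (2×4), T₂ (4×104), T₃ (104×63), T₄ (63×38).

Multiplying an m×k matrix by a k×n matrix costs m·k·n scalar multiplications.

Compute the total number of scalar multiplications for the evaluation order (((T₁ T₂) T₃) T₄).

18724

(T₁ T₂): 2×4 by 4×104 → 2×104, cost 2·4·104 = 832
((T₁ T₂) T₃): 2×104 by 104×63 → 2×63, cost 2·104·63 = 13104; cumulative 13936
(((T₁ T₂) T₃) T₄): 2×63 by 63×38 → 2×38, cost 2·63·38 = 4788; cumulative 18724
Total: 18724 scalar multiplications.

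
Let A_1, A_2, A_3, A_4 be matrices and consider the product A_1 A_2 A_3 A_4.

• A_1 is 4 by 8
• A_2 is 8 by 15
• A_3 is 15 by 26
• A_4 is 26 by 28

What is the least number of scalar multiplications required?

4952

Adjacent pairs: A_1A_2 = 4·8·15 = 480; A_2A_3 = 8·15·26 = 3120; A_3A_4 = 15·26·28 = 10920.
Length 3: A_1..A_3: k=1: 0+3120+4·8·26=3952; k=2: 480+0+4·15·26=2040 → min 2040 | A_2..A_4: k=2: 0+10920+8·15·28=14280; k=3: 3120+0+8·26·28=8944 → min 8944.
Length 4: A_1..A_4: k=1: 0+8944+4·8·28=9840; k=2: 480+10920+4·15·28=13080; k=3: 2040+0+4·26·28=4952 → min 4952.
Optimal order: (((A_1 A_2) A_3) A_4) with cost 4952.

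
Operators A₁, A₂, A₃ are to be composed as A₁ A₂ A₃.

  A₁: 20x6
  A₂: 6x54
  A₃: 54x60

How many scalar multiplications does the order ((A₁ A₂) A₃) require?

71280

(A₁ A₂): 20×6 by 6×54 → 20×54, cost 20·6·54 = 6480
((A₁ A₂) A₃): 20×54 by 54×60 → 20×60, cost 20·54·60 = 64800; cumulative 71280
Total: 71280 scalar multiplications.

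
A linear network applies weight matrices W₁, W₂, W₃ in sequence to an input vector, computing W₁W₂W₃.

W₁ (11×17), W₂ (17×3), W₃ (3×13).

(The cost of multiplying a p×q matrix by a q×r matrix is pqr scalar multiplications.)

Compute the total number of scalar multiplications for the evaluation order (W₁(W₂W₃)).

(W₂W₃): 17×3 by 3×13 → 17×13, cost 17·3·13 = 663
(W₁(W₂W₃)): 11×17 by 17×13 → 11×13, cost 11·17·13 = 2431; cumulative 3094
Total: 3094 scalar multiplications.

3094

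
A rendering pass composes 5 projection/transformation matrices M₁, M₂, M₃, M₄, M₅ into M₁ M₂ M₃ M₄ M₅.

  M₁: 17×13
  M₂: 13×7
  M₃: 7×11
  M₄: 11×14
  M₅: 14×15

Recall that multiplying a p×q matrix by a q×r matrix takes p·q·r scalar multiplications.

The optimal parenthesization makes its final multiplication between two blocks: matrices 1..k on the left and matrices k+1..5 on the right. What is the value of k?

Adjacent pairs: M₁M₂ = 17·13·7 = 1547; M₂M₃ = 13·7·11 = 1001; M₃M₄ = 7·11·14 = 1078; M₄M₅ = 11·14·15 = 2310.
Length 3: M₁..M₃: k=1: 0+1001+17·13·11=3432; k=2: 1547+0+17·7·11=2856 → min 2856 | M₂..M₄: k=2: 0+1078+13·7·14=2352; k=3: 1001+0+13·11·14=3003 → min 2352 | M₃..M₅: k=3: 0+2310+7·11·15=3465; k=4: 1078+0+7·14·15=2548 → min 2548.
Length 4: M₁..M₄: k=1: 0+2352+17·13·14=5446; k=2: 1547+1078+17·7·14=4291; k=3: 2856+0+17·11·14=5474 → min 4291 | M₂..M₅: k=2: 0+2548+13·7·15=3913; k=3: 1001+2310+13·11·15=5456; k=4: 2352+0+13·14·15=5082 → min 3913.
Top-level splits: k=1: (M₁..M₁)·(M₂..M₅) → 0+3913+17·13·15 = 7228; k=2: (M₁..M₂)·(M₃..M₅) → 1547+2548+17·7·15 = 5880; k=3: (M₁..M₃)·(M₄..M₅) → 2856+2310+17·11·15 = 7971; k=4: (M₁..M₄)·(M₅..M₅) → 4291+0+17·14·15 = 7861.
Best split is after M₂, i.e. k = 2.

2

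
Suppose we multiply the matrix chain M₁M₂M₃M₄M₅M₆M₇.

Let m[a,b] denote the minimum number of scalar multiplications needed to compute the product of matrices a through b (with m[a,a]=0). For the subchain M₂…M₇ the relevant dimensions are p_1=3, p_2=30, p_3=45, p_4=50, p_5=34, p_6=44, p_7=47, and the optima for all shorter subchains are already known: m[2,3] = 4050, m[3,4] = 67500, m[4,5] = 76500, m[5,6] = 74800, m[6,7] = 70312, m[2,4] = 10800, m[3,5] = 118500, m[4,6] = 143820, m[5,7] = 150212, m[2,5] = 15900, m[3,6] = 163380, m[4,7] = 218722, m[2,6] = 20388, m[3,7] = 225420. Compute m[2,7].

m[2,7] = min over k∈[2,6] of m[2,k]+m[k+1,7]+p_{1}·p_k·p_{7}.
k=2: 0 + 225420 + 3·30·47 = 229650; k=3: 4050 + 218722 + 3·45·47 = 229117; k=4: 10800 + 150212 + 3·50·47 = 168062; k=5: 15900 + 70312 + 3·34·47 = 91006; k=6: 20388 + 0 + 3·44·47 = 26592.
Minimum: 26592 at k=6.

26592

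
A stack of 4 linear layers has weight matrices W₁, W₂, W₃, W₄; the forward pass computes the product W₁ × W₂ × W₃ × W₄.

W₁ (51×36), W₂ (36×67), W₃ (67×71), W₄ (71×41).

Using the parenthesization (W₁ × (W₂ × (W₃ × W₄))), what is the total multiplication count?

(W₃ × W₄): 67×71 by 71×41 → 67×41, cost 67·71·41 = 195037
(W₂ × (W₃ × W₄)): 36×67 by 67×41 → 36×41, cost 36·67·41 = 98892; cumulative 293929
(W₁ × (W₂ × (W₃ × W₄))): 51×36 by 36×41 → 51×41, cost 51·36·41 = 75276; cumulative 369205
Total: 369205 scalar multiplications.

369205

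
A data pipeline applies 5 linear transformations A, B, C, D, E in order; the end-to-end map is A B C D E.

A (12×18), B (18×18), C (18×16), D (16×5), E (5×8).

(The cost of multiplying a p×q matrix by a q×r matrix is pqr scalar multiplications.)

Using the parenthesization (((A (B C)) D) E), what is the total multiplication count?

(B C): 18×18 by 18×16 → 18×16, cost 18·18·16 = 5184
(A (B C)): 12×18 by 18×16 → 12×16, cost 12·18·16 = 3456; cumulative 8640
((A (B C)) D): 12×16 by 16×5 → 12×5, cost 12·16·5 = 960; cumulative 9600
(((A (B C)) D) E): 12×5 by 5×8 → 12×8, cost 12·5·8 = 480; cumulative 10080
Total: 10080 scalar multiplications.

10080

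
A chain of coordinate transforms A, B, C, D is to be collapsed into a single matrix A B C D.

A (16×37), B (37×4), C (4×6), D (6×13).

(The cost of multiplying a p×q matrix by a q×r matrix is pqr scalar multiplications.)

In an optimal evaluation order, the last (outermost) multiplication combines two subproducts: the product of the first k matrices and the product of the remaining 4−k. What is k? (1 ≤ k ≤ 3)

2

Adjacent pairs: AB = 16·37·4 = 2368; BC = 37·4·6 = 888; CD = 4·6·13 = 312.
Length 3: A..C: k=1: 0+888+16·37·6=4440; k=2: 2368+0+16·4·6=2752 → min 2752 | B..D: k=2: 0+312+37·4·13=2236; k=3: 888+0+37·6·13=3774 → min 2236.
Top-level splits: k=1: (A..A)·(B..D) → 0+2236+16·37·13 = 9932; k=2: (A..B)·(C..D) → 2368+312+16·4·13 = 3512; k=3: (A..C)·(D..D) → 2752+0+16·6·13 = 4000.
Best split is after B, i.e. k = 2.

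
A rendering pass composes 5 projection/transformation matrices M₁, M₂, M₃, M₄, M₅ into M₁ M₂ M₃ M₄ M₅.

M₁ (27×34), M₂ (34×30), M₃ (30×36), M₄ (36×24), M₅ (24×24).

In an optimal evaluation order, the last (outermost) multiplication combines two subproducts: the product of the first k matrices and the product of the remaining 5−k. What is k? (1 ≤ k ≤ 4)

4

Adjacent pairs: M₁M₂ = 27·34·30 = 27540; M₂M₃ = 34·30·36 = 36720; M₃M₄ = 30·36·24 = 25920; M₄M₅ = 36·24·24 = 20736.
Length 3: M₁..M₃: k=1: 0+36720+27·34·36=69768; k=2: 27540+0+27·30·36=56700 → min 56700 | M₂..M₄: k=2: 0+25920+34·30·24=50400; k=3: 36720+0+34·36·24=66096 → min 50400 | M₃..M₅: k=3: 0+20736+30·36·24=46656; k=4: 25920+0+30·24·24=43200 → min 43200.
Length 4: M₁..M₄: k=1: 0+50400+27·34·24=72432; k=2: 27540+25920+27·30·24=72900; k=3: 56700+0+27·36·24=80028 → min 72432 | M₂..M₅: k=2: 0+43200+34·30·24=67680; k=3: 36720+20736+34·36·24=86832; k=4: 50400+0+34·24·24=69984 → min 67680.
Top-level splits: k=1: (M₁..M₁)·(M₂..M₅) → 0+67680+27·34·24 = 89712; k=2: (M₁..M₂)·(M₃..M₅) → 27540+43200+27·30·24 = 90180; k=3: (M₁..M₃)·(M₄..M₅) → 56700+20736+27·36·24 = 100764; k=4: (M₁..M₄)·(M₅..M₅) → 72432+0+27·24·24 = 87984.
Best split is after M₄, i.e. k = 4.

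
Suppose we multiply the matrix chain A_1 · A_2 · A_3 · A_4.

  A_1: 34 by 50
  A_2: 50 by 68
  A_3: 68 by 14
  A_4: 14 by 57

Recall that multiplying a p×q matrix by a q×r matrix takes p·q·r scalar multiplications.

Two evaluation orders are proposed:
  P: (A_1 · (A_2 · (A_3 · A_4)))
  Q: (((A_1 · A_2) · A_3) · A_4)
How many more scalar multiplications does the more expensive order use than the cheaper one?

Order P = (A_1 · (A_2 · (A_3 · A_4))): (A_3 · A_4): 68×14 by 14×57 → 68×57, cost 68·14·57 = 54264; (A_2 · (A_3 · A_4)): 50×68 by 68×57 → 50×57, cost 50·68·57 = 193800; cumulative 248064; (A_1 · (A_2 · (A_3 · A_4))): 34×50 by 50×57 → 34×57, cost 34·50·57 = 96900; cumulative 344964. Total 344964.
Order Q = (((A_1 · A_2) · A_3) · A_4): (A_1 · A_2): 34×50 by 50×68 → 34×68, cost 34·50·68 = 115600; ((A_1 · A_2) · A_3): 34×68 by 68×14 → 34×14, cost 34·68·14 = 32368; cumulative 147968; (((A_1 · A_2) · A_3) · A_4): 34×14 by 14×57 → 34×57, cost 34·14·57 = 27132; cumulative 175100. Total 175100.
Difference: |344964 − 175100| = 169864.

169864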